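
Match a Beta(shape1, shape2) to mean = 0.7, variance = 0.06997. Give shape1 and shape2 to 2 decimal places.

Write ν = shape1+shape2; then shape1 = μν and Var = μ(1−μ)/(ν+1).
ν = μ(1−μ)/Var − 1 = 0.21/0.06997 − 1 = 2.0013.
shape1 = 0.7·2.0013 = 1.40, shape2 = 0.3·2.0013 = 0.60.

shape1 = 1.40, shape2 = 0.60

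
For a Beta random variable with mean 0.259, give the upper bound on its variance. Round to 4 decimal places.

For fixed mean μ the Beta variance is μ(1−μ)/(α+β+1), increasing as α+β decreases.
Its least upper bound (not attained) is μ(1−μ) = 0.259·0.741 = 0.1919.

0.1919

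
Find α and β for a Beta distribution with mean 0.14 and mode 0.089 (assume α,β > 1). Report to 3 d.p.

α = 2.256, β = 13.861

With s = α+β: μ = α/s and mode = (α−1)/(s−2). Eliminating α = μs,
μs − 1 = m(s−2) ⇒ s(μ−m) = 1−2m ⇒ s = 0.822/0.051 = 16.1176.
So α = μs = 2.256, β = (1−μ)s = 13.861.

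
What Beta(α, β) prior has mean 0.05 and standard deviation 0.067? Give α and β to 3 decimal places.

α = 0.479, β = 9.102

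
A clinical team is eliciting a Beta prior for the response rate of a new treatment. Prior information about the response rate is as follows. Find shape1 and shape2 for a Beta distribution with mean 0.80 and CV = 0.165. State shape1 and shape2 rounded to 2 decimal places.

shape1 = 6.55, shape2 = 1.64

σ = CV·μ = 0.165×0.80 = 0.13200, so σ² = 0.017424.
s+1 = μ(1−μ)/σ² = 0.1600/0.017424 = 9.1827, so s = shape1+shape2 = 8.1827.
shape1 = μs = 6.55, shape2 = (1−μ)s = 1.64.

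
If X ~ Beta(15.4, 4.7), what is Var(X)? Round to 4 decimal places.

0.0085

Var = αβ/[(α+β)²(α+β+1)] = (15.4×4.7)/(20.1²×21.1) = 72.38/8524.611 = 0.0085.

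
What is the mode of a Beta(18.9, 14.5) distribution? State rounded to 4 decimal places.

0.5701

The density x^(α−1)(1−x)^(β−1) is maximised at (α−1)/(α+β−2) = 17.9/31.4 = 0.5701.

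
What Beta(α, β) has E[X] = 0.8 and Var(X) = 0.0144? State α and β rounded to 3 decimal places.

α = 8.089, β = 2.022

By moment matching, α+β = μ(1−μ)/σ² − 1 = (0.8·0.2)/0.0144 − 1 = 11.1111 − 1 = 10.1111.
Since α/(α+β) = μ, α = 0.8·10.1111 = 8.089 and β = 0.2·10.1111 = 2.022.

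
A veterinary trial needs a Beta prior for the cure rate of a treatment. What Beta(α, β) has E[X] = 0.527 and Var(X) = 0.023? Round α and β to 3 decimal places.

α = 5.185, β = 4.653

Write ν = α+β; then α = μν and Var = μ(1−μ)/(ν+1).
ν = μ(1−μ)/Var − 1 = 0.249271/0.023 − 1 = 9.8379.
α = 0.527·9.8379 = 5.185, β = 0.473·9.8379 = 4.653.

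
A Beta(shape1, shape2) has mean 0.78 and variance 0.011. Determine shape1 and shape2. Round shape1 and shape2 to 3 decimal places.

Let s = shape1+shape2. The Beta variance is μ(1−μ)/(s+1).
So s+1 = μ(1−μ)/σ² = (0.78×0.22)/0.011 = 0.1716/0.011 = 15.6000, giving s = 14.6000.
Then shape1 = μs = 0.78×14.6000 = 11.388 and shape2 = (1−μ)s = 0.22×14.6000 = 3.212.

shape1 = 11.388, shape2 = 3.212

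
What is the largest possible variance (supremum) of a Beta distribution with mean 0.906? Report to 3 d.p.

For fixed mean μ the Beta variance is μ(1−μ)/(α+β+1), increasing as α+β decreases.
Its least upper bound (not attained) is μ(1−μ) = 0.906·0.094 = 0.085.

0.085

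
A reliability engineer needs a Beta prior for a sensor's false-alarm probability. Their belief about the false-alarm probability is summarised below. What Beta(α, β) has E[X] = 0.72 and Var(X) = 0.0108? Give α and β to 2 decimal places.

Write ν = α+β; then α = μν and Var = μ(1−μ)/(ν+1).
ν = μ(1−μ)/Var − 1 = 0.2016/0.0108 − 1 = 17.6667.
α = 0.72·17.6667 = 12.72, β = 0.28·17.6667 = 4.95.

α = 12.72, β = 4.95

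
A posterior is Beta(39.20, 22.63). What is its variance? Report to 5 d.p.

0.00369

Var = αβ/[(α+β)²(α+β+1)] = (39.20×22.63)/(61.83²×62.83) = 887.0960/240195.879387 = 0.00369.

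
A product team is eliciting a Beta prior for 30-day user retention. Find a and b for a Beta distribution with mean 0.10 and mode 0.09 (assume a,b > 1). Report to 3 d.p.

With s = a+b: μ = a/s and mode = (a−1)/(s−2). Eliminating a = μs,
μs − 1 = m(s−2) ⇒ s(μ−m) = 1−2m ⇒ s = 0.82/0.01 = 82.0000.
So a = μs = 8.200, b = (1−μ)s = 73.800.

a = 8.200, b = 73.800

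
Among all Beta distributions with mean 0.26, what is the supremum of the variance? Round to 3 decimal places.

For fixed mean μ the Beta variance is μ(1−μ)/(α+β+1), increasing as α+β decreases.
Its least upper bound (not attained) is μ(1−μ) = 0.26·0.74 = 0.192.

0.192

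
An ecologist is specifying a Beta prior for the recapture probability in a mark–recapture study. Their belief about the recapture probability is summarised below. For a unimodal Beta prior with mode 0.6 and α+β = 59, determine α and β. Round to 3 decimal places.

Mode = (α−1)/(κ−2) with κ = α+β, so α−1 = 0.6·57 = 34.200.
α = 35.200; β = κ − α = 23.800.

α = 35.200, β = 23.800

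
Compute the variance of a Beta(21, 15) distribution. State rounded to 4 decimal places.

α+β = 36 and αβ = 315, so Var = αβ/[(α+β)²(α+β+1)] = 315/47952 = 0.0066.

0.0066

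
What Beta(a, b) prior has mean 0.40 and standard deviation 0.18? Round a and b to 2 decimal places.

σ² = 0.18² = 0.0324.
With s = a+b, Var = μ(1−μ)/(s+1), so s+1 = (0.40×0.60)/0.0324 = 7.4074 and s = 6.4074.
a = μs = 2.56, b = (1−μ)s = 3.84.

a = 2.56, b = 3.84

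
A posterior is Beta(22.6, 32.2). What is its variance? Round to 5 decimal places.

α+β = 54.8 and αβ = 727.72, so Var = αβ/[(α+β)²(α+β+1)] = 727.72/167569.632 = 0.00434.

0.00434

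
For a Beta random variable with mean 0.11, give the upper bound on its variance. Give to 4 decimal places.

0.0979

For fixed mean μ the Beta variance is μ(1−μ)/(α+β+1), increasing as α+β decreases.
Its least upper bound (not attained) is μ(1−μ) = 0.11·0.89 = 0.0979.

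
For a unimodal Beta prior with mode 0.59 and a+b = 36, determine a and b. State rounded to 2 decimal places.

a = 21.06, b = 14.94

Since the density peak of Beta(a,b) is at (a−1)/(a+b−2),
a = 1 + 0.59(36−2) = 21.06 and b = 36 − 21.06 = 14.94.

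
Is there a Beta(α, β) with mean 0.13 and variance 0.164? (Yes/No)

No

The Beta variance bound is σ² < μ(1−μ).
Here μ(1−μ) = 0.13×0.87 = 0.1131, and 0.164 ≥ 0.1131.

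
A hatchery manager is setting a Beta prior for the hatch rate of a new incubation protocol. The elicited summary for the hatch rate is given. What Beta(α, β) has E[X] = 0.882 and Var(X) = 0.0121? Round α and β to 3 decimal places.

α = 6.704, β = 0.897

Let s = α+β. The Beta variance is μ(1−μ)/(s+1).
So s+1 = μ(1−μ)/σ² = (0.882×0.118)/0.0121 = 0.104076/0.0121 = 8.6013, giving s = 7.6013.
Then α = μs = 0.882×7.6013 = 6.704 and β = (1−μ)s = 0.118×7.6013 = 0.897.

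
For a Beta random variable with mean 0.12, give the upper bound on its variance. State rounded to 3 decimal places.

For fixed mean μ the Beta variance is μ(1−μ)/(α+β+1), increasing as α+β decreases.
Its least upper bound (not attained) is μ(1−μ) = 0.12·0.88 = 0.106.

0.106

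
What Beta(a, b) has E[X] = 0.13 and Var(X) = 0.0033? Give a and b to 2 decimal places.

Write ν = a+b; then a = μν and Var = μ(1−μ)/(ν+1).
ν = μ(1−μ)/Var − 1 = 0.1131/0.0033 − 1 = 33.2727.
a = 0.13·33.2727 = 4.33, b = 0.87·33.2727 = 28.95.

a = 4.33, b = 28.95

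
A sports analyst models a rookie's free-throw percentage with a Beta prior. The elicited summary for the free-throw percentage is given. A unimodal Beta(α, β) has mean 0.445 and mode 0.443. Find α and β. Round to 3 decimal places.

Let s = α+β. Mean gives α = μs = 0.445s; mode gives (α−1)/(s−2) = 0.443.
Substituting: 0.445s − 1 = 0.443(s−2) = 0.443s − 0.886, so 0.002s = 0.114 and s = 57.0000.
Then α = 0.445×57.0000 = 25.365 and β = s−α = 31.635.

α = 25.365, β = 31.635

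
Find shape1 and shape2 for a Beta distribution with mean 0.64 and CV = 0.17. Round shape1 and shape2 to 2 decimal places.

Var = (CV·μ)² = (0.17×0.64)² = 0.011837.
shape1+shape2 = μ(1−μ)/Var − 1 = 0.2304/0.011837 − 1 = 18.4637.
Thus shape1 = 0.64·18.4637 = 11.82 and shape2 = 0.36·18.4637 = 6.65.

shape1 = 11.82, shape2 = 6.65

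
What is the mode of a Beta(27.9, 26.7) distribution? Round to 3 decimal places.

With α,β > 1, mode = (α−1)/(α+β−2) = 26.9/52.6 = 0.511.

0.511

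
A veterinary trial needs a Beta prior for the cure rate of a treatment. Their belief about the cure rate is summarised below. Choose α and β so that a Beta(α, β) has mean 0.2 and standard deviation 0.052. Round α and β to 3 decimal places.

σ² = 0.052² = 0.002704.
With s = α+β, Var = μ(1−μ)/(s+1), so s+1 = (0.2×0.8)/0.002704 = 59.1716 and s = 58.1716.
α = μs = 11.634, β = (1−μ)s = 46.537.

α = 11.634, β = 46.537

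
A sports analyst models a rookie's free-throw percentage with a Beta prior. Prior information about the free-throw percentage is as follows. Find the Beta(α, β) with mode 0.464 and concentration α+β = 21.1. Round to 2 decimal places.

Mode = (α−1)/(κ−2) with κ = α+β, so α−1 = 0.464·19.1 = 8.86.
α = 9.86; β = κ − α = 11.24.

α = 9.86, β = 11.24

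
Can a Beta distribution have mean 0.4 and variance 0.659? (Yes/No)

For any Beta, Var(X) < E[X]·(1−E[X]).
Here μ(1−μ) = 0.4×0.6 = 0.24, and 0.659 ≥ 0.24.

No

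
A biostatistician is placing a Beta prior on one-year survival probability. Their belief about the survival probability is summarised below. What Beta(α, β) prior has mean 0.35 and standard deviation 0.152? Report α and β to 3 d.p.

α = 3.096, β = 5.750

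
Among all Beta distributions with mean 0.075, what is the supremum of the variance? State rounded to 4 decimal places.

Var = μ(1−μ)/(α+β+1), which approaches μ(1−μ) as α+β → 0.
So the supremum is μ(1−μ) = 0.075×0.925 = 0.0694.

0.0694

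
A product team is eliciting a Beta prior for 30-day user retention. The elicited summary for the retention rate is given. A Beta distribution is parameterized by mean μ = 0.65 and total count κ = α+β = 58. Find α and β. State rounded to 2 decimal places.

α = 37.70, β = 20.30

α = μκ = 0.65×58 = 37.70 and β = (1−μ)κ = 0.35×58 = 20.30.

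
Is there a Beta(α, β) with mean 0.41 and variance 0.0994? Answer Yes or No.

Yes

For any Beta, Var(X) < E[X]·(1−E[X]).
Here μ(1−μ) = 0.41×0.59 = 0.2419, and 0.0994 < 0.2419.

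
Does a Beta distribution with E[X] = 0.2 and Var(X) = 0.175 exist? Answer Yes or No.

A Beta with mean μ has variance μ(1−μ)/(α+β+1) < μ(1−μ).
Here μ(1−μ) = 0.2×0.8 = 0.16, and 0.175 ≥ 0.16.

No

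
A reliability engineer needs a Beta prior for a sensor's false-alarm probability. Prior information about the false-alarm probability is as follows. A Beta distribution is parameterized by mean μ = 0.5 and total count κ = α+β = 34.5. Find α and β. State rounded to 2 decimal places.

α = 17.25, β = 17.25

Split κ in proportion μ : (1−μ): α = 0.5·34.5 = 17.25, β = 34.5 − 17.25 = 17.25.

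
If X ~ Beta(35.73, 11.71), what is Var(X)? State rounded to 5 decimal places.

Var = αβ/[(α+β)²(α+β+1)] = (35.73×11.71)/(47.44²×48.44) = 418.3983/109016.816384 = 0.00384.

0.00384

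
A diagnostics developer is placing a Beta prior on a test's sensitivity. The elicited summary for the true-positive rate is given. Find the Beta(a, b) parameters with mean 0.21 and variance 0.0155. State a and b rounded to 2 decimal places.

a = 2.04, b = 7.67

Write ν = a+b; then a = μν and Var = μ(1−μ)/(ν+1).
ν = μ(1−μ)/Var − 1 = 0.1659/0.0155 − 1 = 9.7032.
a = 0.21·9.7032 = 2.04, b = 0.79·9.7032 = 7.67.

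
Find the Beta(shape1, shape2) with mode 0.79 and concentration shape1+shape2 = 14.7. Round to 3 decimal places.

For shape1,shape2>1 the mode is (shape1−1)/(shape1+shape2−2), so shape1 = mode·(κ−2)+1 = 0.79×12.7+1 = 11.033.
And shape2 = (1−mode)·(κ−2)+1 = 0.21×12.7+1 = 3.667.

shape1 = 11.033, shape2 = 3.667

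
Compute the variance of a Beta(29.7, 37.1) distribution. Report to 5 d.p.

μ = 29.7/66.8 = 0.444611; Var = μ(1−μ)/(α+β+1) = 0.2469320/67.8 = 0.00364.

0.00364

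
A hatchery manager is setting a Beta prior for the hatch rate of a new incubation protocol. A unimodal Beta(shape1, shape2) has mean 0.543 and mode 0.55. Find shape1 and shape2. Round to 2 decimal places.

shape1 = 7.76, shape2 = 6.53

Let s = shape1+shape2. Mean gives shape1 = μs = 0.543s; mode gives (shape1−1)/(s−2) = 0.55.
Substituting: 0.543s − 1 = 0.55(s−2) = 0.55s − 1.10, so -0.007s = -0.10 and s = 14.2857.
Then shape1 = 0.543×14.2857 = 7.76 and shape2 = s−shape1 = 6.53.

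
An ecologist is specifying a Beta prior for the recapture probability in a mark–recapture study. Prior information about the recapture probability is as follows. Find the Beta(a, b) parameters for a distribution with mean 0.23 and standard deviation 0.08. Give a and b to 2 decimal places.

a = 6.13, b = 20.54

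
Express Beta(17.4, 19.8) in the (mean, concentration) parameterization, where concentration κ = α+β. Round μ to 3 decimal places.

κ = α+β = 17.4+19.8 = 37.2; μ = α/κ = 17.4/37.2 = 0.468.

μ = 0.468, κ = 37.2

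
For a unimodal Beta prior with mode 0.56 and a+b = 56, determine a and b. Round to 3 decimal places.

Mode = (a−1)/(κ−2) with κ = a+b, so a−1 = 0.56·54 = 30.240.
a = 31.240; b = κ − a = 24.760.

a = 31.240, b = 24.760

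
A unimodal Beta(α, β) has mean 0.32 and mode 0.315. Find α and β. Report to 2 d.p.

α = 23.68, β = 50.32

With s = α+β: μ = α/s and mode = (α−1)/(s−2). Eliminating α = μs,
μs − 1 = m(s−2) ⇒ s(μ−m) = 1−2m ⇒ s = 0.370/0.005 = 74.0000.
So α = μs = 23.68, β = (1−μ)s = 50.32.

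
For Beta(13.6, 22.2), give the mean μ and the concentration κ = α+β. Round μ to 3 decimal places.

κ = α+β = 13.6+22.2 = 35.8; μ = α/κ = 13.6/35.8 = 0.380.

μ = 0.380, κ = 35.8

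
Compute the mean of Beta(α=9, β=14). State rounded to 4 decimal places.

0.3913

E[X] = α/(α+β) = 9/23 = 0.3913.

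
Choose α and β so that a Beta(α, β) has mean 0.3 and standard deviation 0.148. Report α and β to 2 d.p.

α = 2.58, β = 6.01

First σ² = 0.021904. Setting α = μn, β = (1−μ)n with n = α+β,
μ(1−μ)/(n+1) = 0.021904 ⇒ n+1 = 0.21/0.021904 = 9.5873 ⇒ n = 8.5873.
Hence α = 0.3×8.5873 = 2.58, β = 0.7×8.5873 = 6.01.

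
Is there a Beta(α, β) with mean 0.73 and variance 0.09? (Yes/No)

The Beta variance bound is σ² < μ(1−μ).
Here μ(1−μ) = 0.73×0.27 = 0.1971, and 0.09 < 0.1971.

Yes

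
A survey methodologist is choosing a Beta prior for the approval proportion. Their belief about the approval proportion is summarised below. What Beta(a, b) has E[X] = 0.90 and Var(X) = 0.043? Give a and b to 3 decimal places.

Write ν = a+b; then a = μν and Var = μ(1−μ)/(ν+1).
ν = μ(1−μ)/Var − 1 = 0.0900/0.043 − 1 = 1.0930.
a = 0.90·1.0930 = 0.984, b = 0.10·1.0930 = 0.109.

a = 0.984, b = 0.109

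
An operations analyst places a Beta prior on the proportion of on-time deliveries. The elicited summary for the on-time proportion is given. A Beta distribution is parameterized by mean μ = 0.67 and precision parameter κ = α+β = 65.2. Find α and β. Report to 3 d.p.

α = 43.684, β = 21.516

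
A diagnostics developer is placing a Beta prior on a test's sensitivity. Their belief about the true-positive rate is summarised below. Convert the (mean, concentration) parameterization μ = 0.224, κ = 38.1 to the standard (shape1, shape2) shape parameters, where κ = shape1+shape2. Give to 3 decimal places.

shape1 = μκ = 0.224×38.1 = 8.534 and shape2 = (1−μ)κ = 0.776×38.1 = 29.566.

shape1 = 8.534, shape2 = 29.566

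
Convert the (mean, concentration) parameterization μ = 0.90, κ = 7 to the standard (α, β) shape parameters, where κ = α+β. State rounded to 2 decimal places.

Split κ in proportion μ : (1−μ): α = 0.90·7 = 6.30, β = 7 − 6.30 = 0.70.

α = 6.30, β = 0.70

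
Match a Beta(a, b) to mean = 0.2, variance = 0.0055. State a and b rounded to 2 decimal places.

a = 5.62, b = 22.47

Let s = a+b. The Beta variance is μ(1−μ)/(s+1).
So s+1 = μ(1−μ)/σ² = (0.2×0.8)/0.0055 = 0.16/0.0055 = 29.0909, giving s = 28.0909.
Then a = μs = 0.2×28.0909 = 5.62 and b = (1−μ)s = 0.8×28.0909 = 22.47.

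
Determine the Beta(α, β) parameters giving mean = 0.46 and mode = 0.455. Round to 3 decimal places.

α = 8.280, β = 9.720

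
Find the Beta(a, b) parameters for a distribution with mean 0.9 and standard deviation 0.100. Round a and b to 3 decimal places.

Variance = 0.100² = 0.010000. The moment-matching identity a+b = μ(1−μ)/Var − 1 gives
a+b = 0.09/0.010000 − 1 = 8.0000, so a = μ·8.0000 = 7.200 and b = (1−μ)·8.0000 = 0.800.

a = 7.200, b = 0.800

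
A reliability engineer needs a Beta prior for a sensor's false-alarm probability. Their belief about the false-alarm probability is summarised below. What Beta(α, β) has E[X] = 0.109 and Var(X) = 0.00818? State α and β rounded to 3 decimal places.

α = 1.185, β = 9.688

Let s = α+β. The Beta variance is μ(1−μ)/(s+1).
So s+1 = μ(1−μ)/σ² = (0.109×0.891)/0.00818 = 0.097119/0.00818 = 11.8727, giving s = 10.8727.
Then α = μs = 0.109×10.8727 = 1.185 and β = (1−μ)s = 0.891×10.8727 = 9.688.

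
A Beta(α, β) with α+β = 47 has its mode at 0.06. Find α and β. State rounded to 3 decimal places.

Since the density peak of Beta(α,β) is at (α−1)/(α+β−2),
α = 1 + 0.06(47−2) = 3.700 and β = 47 − 3.700 = 43.300.

α = 3.700, β = 43.300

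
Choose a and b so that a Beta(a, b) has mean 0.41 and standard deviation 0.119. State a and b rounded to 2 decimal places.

a = 6.59, b = 9.49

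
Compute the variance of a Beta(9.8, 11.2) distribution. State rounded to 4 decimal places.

0.0113

α+β = 21.0 and αβ = 109.76, so Var = αβ/[(α+β)²(α+β+1)] = 109.76/9702.000 = 0.0113.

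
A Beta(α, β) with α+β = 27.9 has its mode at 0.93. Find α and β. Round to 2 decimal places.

For α,β>1 the mode is (α−1)/(α+β−2), so α = mode·(κ−2)+1 = 0.93×25.9+1 = 25.09.
And β = (1−mode)·(κ−2)+1 = 0.07×25.9+1 = 2.81.

α = 25.09, β = 2.81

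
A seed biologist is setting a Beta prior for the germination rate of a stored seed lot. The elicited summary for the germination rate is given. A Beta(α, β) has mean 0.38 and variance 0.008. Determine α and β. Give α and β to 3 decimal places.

By moment matching, α+β = μ(1−μ)/σ² − 1 = (0.38·0.62)/0.008 − 1 = 29.4500 − 1 = 28.4500.
Since α/(α+β) = μ, α = 0.38·28.4500 = 10.811 and β = 0.62·28.4500 = 17.639.

α = 10.811, β = 17.639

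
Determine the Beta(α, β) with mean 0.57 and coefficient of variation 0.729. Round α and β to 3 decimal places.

α = 0.239, β = 0.180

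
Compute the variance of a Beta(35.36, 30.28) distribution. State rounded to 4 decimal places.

0.0037

Var = αβ/[(α+β)²(α+β+1)] = (35.36×30.28)/(65.64²×66.64) = 1070.7008/287125.743744 = 0.0037.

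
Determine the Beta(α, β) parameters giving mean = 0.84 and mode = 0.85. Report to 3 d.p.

Let s = α+β. Mean gives α = μs = 0.84s; mode gives (α−1)/(s−2) = 0.85.
Substituting: 0.84s − 1 = 0.85(s−2) = 0.85s − 1.70, so -0.01s = -0.70 and s = 70.0000.
Then α = 0.84×70.0000 = 58.800 and β = s−α = 11.200.

α = 58.800, β = 11.200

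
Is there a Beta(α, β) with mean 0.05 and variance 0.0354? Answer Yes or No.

Yes

For any Beta, Var(X) < E[X]·(1−E[X]).
Here μ(1−μ) = 0.05×0.95 = 0.0475, and 0.0354 < 0.0475.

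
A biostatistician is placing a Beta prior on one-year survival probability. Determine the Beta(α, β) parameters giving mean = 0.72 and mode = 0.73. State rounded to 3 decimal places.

α = 33.120, β = 12.880

With s = α+β: μ = α/s and mode = (α−1)/(s−2). Eliminating α = μs,
μs − 1 = m(s−2) ⇒ s(μ−m) = 1−2m ⇒ s = -0.46/-0.01 = 46.0000.
So α = μs = 33.120, β = (1−μ)s = 12.880.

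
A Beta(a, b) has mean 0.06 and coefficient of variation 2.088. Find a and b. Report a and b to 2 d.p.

a = 0.16, b = 2.44

Var = (CV·μ)² = (2.088×0.06)² = 0.015695.
a+b = μ(1−μ)/Var − 1 = 0.0564/0.015695 − 1 = 2.5935.
Thus a = 0.06·2.5935 = 0.16 and b = 0.94·2.5935 = 2.44.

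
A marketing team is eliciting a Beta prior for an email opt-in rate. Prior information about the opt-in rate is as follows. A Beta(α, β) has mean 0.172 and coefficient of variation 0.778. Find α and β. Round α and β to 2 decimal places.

α = 1.20, β = 5.76

σ = CV·μ = 0.778×0.172 = 0.13382, so σ² = 0.017907.
s+1 = μ(1−μ)/σ² = 0.142416/0.017907 = 7.9532, so s = α+β = 6.9532.
α = μs = 1.20, β = (1−μ)s = 5.76.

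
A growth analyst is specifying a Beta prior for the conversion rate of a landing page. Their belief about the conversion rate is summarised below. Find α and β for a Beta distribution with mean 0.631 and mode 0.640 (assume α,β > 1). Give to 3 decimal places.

With s = α+β: μ = α/s and mode = (α−1)/(s−2). Eliminating α = μs,
μs − 1 = m(s−2) ⇒ s(μ−m) = 1−2m ⇒ s = -0.280/-0.009 = 31.1111.
So α = μs = 19.631, β = (1−μ)s = 11.480.

α = 19.631, β = 11.480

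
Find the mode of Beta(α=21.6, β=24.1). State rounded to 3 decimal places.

The density x^(α−1)(1−x)^(β−1) is maximised at (α−1)/(α+β−2) = 20.6/43.7 = 0.471.

0.471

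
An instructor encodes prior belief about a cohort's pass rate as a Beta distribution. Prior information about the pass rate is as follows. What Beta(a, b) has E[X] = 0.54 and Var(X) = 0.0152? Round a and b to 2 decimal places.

By moment matching, a+b = μ(1−μ)/σ² − 1 = (0.54·0.46)/0.0152 − 1 = 16.3421 − 1 = 15.3421.
Since a/(a+b) = μ, a = 0.54·15.3421 = 8.28 and b = 0.46·15.3421 = 7.06.

a = 8.28, b = 7.06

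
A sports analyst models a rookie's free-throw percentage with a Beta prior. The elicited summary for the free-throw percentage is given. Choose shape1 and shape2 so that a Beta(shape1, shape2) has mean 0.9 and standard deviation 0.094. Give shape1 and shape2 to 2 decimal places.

shape1 = 8.27, shape2 = 0.92

First σ² = 0.008836. Setting shape1 = μn, shape2 = (1−μ)n with n = shape1+shape2,
μ(1−μ)/(n+1) = 0.008836 ⇒ n+1 = 0.09/0.008836 = 10.1856 ⇒ n = 9.1856.
Hence shape1 = 0.9×9.1856 = 8.27, shape2 = 0.1×9.1856 = 0.92.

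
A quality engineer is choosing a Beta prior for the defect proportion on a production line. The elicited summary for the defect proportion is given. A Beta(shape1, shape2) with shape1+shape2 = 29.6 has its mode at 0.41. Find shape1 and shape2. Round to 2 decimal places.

Since the density peak of Beta(shape1,shape2) is at (shape1−1)/(shape1+shape2−2),
shape1 = 1 + 0.41(29.6−2) = 12.32 and shape2 = 29.6 − 12.32 = 17.28.

shape1 = 12.32, shape2 = 17.28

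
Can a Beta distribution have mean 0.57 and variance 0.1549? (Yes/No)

For any Beta, Var(X) < E[X]·(1−E[X]).
Here μ(1−μ) = 0.57×0.43 = 0.2451, and 0.1549 < 0.2451.

Yes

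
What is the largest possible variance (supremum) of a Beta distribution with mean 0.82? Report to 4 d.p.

For fixed mean μ the Beta variance is μ(1−μ)/(α+β+1), increasing as α+β decreases.
Its least upper bound (not attained) is μ(1−μ) = 0.82·0.18 = 0.1476.

0.1476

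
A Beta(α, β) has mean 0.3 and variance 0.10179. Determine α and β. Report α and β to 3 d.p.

α = 0.319, β = 0.744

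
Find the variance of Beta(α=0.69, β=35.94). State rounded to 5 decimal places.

α+β = 36.63 and αβ = 24.7986, so Var = αβ/[(α+β)²(α+β+1)] = 24.7986/50490.312147 = 0.00049.

0.00049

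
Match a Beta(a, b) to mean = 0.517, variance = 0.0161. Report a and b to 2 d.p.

Let s = a+b. The Beta variance is μ(1−μ)/(s+1).
So s+1 = μ(1−μ)/σ² = (0.517×0.483)/0.0161 = 0.249711/0.0161 = 15.5100, giving s = 14.5100.
Then a = μs = 0.517×14.5100 = 7.50 and b = (1−μ)s = 0.483×14.5100 = 7.01.

a = 7.50, b = 7.01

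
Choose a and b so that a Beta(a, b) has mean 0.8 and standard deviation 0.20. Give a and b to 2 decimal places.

a = 2.40, b = 0.60

σ² = 0.20² = 0.0400.
With s = a+b, Var = μ(1−μ)/(s+1), so s+1 = (0.8×0.2)/0.0400 = 4.0000 and s = 3.0000.
a = μs = 2.40, b = (1−μ)s = 0.60.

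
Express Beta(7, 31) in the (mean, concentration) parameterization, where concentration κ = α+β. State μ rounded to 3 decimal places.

κ = α+β = 7+31 = 38; μ = α/κ = 7/38 = 0.184.

μ = 0.184, κ = 38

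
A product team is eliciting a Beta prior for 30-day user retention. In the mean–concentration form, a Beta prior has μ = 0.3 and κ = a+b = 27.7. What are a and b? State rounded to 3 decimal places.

a = 8.310, b = 19.390

Split κ in proportion μ : (1−μ): a = 0.3·27.7 = 8.310, b = 27.7 − 8.310 = 19.390.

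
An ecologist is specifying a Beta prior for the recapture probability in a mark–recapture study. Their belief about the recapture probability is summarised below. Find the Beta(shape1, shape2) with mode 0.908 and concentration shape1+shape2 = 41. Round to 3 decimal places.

Since the density peak of Beta(shape1,shape2) is at (shape1−1)/(shape1+shape2−2),
shape1 = 1 + 0.908(41−2) = 36.412 and shape2 = 41 − 36.412 = 4.588.

shape1 = 36.412, shape2 = 4.588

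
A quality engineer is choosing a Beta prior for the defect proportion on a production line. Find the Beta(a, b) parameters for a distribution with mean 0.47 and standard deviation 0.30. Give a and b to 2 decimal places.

a = 0.83, b = 0.94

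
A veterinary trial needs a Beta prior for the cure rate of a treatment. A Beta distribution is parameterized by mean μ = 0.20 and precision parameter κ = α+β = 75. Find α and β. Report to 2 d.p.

α = 15.00, β = 60.00

Split κ in proportion μ : (1−μ): α = 0.20·75 = 15.00, β = 75 − 15.00 = 60.00.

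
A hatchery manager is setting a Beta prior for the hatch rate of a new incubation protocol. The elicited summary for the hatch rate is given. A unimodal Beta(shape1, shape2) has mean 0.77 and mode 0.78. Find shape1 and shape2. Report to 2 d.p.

shape1 = 43.12, shape2 = 12.88

Let s = shape1+shape2. Mean gives shape1 = μs = 0.77s; mode gives (shape1−1)/(s−2) = 0.78.
Substituting: 0.77s − 1 = 0.78(s−2) = 0.78s − 1.56, so -0.01s = -0.56 and s = 56.0000.
Then shape1 = 0.77×56.0000 = 43.12 and shape2 = s−shape1 = 12.88.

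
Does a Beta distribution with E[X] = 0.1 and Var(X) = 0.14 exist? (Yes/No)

No

A Beta with mean μ has variance μ(1−μ)/(α+β+1) < μ(1−μ).
Here μ(1−μ) = 0.1×0.9 = 0.09, and 0.14 ≥ 0.09.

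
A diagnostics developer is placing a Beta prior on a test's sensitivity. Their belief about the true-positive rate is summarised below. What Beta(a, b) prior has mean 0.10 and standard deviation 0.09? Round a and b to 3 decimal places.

a = 1.011, b = 9.100

σ² = 0.09² = 0.0081.
With s = a+b, Var = μ(1−μ)/(s+1), so s+1 = (0.10×0.90)/0.0081 = 11.1111 and s = 10.1111.
a = μs = 1.011, b = (1−μ)s = 9.100.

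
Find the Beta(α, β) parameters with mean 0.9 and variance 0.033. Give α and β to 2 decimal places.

α = 1.55, β = 0.17

Let s = α+β. The Beta variance is μ(1−μ)/(s+1).
So s+1 = μ(1−μ)/σ² = (0.9×0.1)/0.033 = 0.09/0.033 = 2.7273, giving s = 1.7273.
Then α = μs = 0.9×1.7273 = 1.55 and β = (1−μ)s = 0.1×1.7273 = 0.17.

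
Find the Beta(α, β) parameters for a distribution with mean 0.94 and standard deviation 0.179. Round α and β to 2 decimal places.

Variance = 0.179² = 0.032041. The moment-matching identity α+β = μ(1−μ)/Var − 1 gives
α+β = 0.0564/0.032041 − 1 = 0.7602, so α = μ·0.7602 = 0.71 and β = (1−μ)·0.7602 = 0.05.

α = 0.71, β = 0.05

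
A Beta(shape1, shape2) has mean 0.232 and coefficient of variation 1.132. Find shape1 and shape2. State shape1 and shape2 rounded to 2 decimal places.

σ = CV·μ = 1.132×0.232 = 0.26262, so σ² = 0.068971.
s+1 = μ(1−μ)/σ² = 0.178176/0.068971 = 2.5833, so s = shape1+shape2 = 1.5833.
shape1 = μs = 0.37, shape2 = (1−μ)s = 1.22.

shape1 = 0.37, shape2 = 1.22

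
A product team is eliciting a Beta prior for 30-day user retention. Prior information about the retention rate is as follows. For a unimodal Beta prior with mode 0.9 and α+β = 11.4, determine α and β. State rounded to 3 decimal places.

α = 9.460, β = 1.940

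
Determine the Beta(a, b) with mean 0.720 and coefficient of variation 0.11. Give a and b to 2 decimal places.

Var = (CV·μ)² = (0.11×0.720)² = 0.006273.
a+b = μ(1−μ)/Var − 1 = 0.201600/0.006273 − 1 = 31.1396.
Thus a = 0.720·31.1396 = 22.42 and b = 0.280·31.1396 = 8.72.

a = 22.42, b = 8.72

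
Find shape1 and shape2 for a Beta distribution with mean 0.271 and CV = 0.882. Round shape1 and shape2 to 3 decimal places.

shape1 = 0.666, shape2 = 1.792

σ = CV·μ = 0.882×0.271 = 0.23902, so σ² = 0.057132.
s+1 = μ(1−μ)/σ² = 0.197559/0.057132 = 3.4580, so s = shape1+shape2 = 2.4580.
shape1 = μs = 0.666, shape2 = (1−μ)s = 1.792.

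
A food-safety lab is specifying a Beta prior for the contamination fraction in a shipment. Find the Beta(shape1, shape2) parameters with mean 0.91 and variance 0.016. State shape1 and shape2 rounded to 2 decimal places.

shape1 = 3.75, shape2 = 0.37

Write ν = shape1+shape2; then shape1 = μν and Var = μ(1−μ)/(ν+1).
ν = μ(1−μ)/Var − 1 = 0.0819/0.016 − 1 = 4.1187.
shape1 = 0.91·4.1187 = 3.75, shape2 = 0.09·4.1187 = 0.37.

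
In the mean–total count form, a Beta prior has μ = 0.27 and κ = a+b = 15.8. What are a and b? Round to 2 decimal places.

a = μκ = 0.27×15.8 = 4.27 and b = (1−μ)κ = 0.73×15.8 = 11.53.

a = 4.27, b = 11.53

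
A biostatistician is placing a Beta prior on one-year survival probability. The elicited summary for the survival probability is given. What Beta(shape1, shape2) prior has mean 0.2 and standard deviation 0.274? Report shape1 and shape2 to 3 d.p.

First σ² = 0.075076. Setting shape1 = μn, shape2 = (1−μ)n with n = shape1+shape2,
μ(1−μ)/(n+1) = 0.075076 ⇒ n+1 = 0.16/0.075076 = 2.1312 ⇒ n = 1.1312.
Hence shape1 = 0.2×1.1312 = 0.226, shape2 = 0.8×1.1312 = 0.905.

shape1 = 0.226, shape2 = 0.905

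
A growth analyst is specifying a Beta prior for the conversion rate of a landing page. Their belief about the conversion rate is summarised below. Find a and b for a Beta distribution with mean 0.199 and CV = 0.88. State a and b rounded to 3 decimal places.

a = 0.835, b = 3.362

σ = CV·μ = 0.88×0.199 = 0.17512, so σ² = 0.030667.
s+1 = μ(1−μ)/σ² = 0.159399/0.030667 = 5.1977, so s = a+b = 4.1977.
a = μs = 0.835, b = (1−μ)s = 3.362.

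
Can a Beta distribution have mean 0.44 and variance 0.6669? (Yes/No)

No

The Beta variance bound is σ² < μ(1−μ).
Here μ(1−μ) = 0.44×0.56 = 0.2464, and 0.6669 ≥ 0.2464.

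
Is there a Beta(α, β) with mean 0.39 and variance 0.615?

No

The Beta variance bound is σ² < μ(1−μ).
Here μ(1−μ) = 0.39×0.61 = 0.2379, and 0.615 ≥ 0.2379.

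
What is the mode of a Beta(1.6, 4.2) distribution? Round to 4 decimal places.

The density x^(α−1)(1−x)^(β−1) is maximised at (α−1)/(α+β−2) = 0.6/3.8 = 0.1579.

0.1579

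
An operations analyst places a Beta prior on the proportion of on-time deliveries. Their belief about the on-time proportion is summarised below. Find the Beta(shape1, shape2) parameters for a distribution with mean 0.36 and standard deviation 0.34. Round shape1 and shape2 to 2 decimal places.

shape1 = 0.36, shape2 = 0.64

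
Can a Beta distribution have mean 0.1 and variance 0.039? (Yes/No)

A Beta with mean μ has variance μ(1−μ)/(α+β+1) < μ(1−μ).
Here μ(1−μ) = 0.1×0.9 = 0.09, and 0.039 < 0.09.

Yes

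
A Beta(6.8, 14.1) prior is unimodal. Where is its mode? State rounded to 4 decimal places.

0.3069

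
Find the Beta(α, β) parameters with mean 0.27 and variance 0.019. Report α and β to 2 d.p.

α = 2.53, β = 6.84

Write ν = α+β; then α = μν and Var = μ(1−μ)/(ν+1).
ν = μ(1−μ)/Var − 1 = 0.1971/0.019 − 1 = 9.3737.
α = 0.27·9.3737 = 2.53, β = 0.73·9.3737 = 6.84.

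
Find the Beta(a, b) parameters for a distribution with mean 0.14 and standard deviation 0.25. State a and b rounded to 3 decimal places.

a = 0.130, b = 0.797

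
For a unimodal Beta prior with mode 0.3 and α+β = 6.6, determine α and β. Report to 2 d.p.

α = 2.38, β = 4.22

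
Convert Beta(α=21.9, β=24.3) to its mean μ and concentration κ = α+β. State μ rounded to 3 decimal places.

μ = 0.474, κ = 46.2

κ = α+β = 21.9+24.3 = 46.2; μ = α/κ = 21.9/46.2 = 0.474.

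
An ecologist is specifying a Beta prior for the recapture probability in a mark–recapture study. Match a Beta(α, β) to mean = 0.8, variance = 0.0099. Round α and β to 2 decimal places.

α = 12.13, β = 3.03

Write ν = α+β; then α = μν and Var = μ(1−μ)/(ν+1).
ν = μ(1−μ)/Var − 1 = 0.16/0.0099 − 1 = 15.1616.
α = 0.8·15.1616 = 12.13, β = 0.2·15.1616 = 3.03.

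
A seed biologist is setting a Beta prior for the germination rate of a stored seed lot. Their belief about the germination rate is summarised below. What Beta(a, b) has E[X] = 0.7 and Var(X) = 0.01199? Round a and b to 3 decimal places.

a = 11.560, b = 4.954

Let s = a+b. The Beta variance is μ(1−μ)/(s+1).
So s+1 = μ(1−μ)/σ² = (0.7×0.3)/0.01199 = 0.21/0.01199 = 17.5146, giving s = 16.5146.
Then a = μs = 0.7×16.5146 = 11.560 and b = (1−μ)s = 0.3×16.5146 = 4.954.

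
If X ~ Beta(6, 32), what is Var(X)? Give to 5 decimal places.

0.00341

μ = 6/38 = 0.157895; Var = μ(1−μ)/(α+β+1) = 0.1329640/39 = 0.00341.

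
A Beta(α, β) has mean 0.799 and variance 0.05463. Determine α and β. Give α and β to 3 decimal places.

α = 1.550, β = 0.390

Write ν = α+β; then α = μν and Var = μ(1−μ)/(ν+1).
ν = μ(1−μ)/Var − 1 = 0.160599/0.05463 − 1 = 1.9398.
α = 0.799·1.9398 = 1.550, β = 0.201·1.9398 = 0.390.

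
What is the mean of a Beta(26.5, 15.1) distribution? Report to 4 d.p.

The Beta mean is α/(α+β) = 26.5/(26.5+15.1) = 0.6370.

0.6370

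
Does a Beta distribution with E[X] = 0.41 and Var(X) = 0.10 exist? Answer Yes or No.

Yes

A Beta with mean μ has variance μ(1−μ)/(α+β+1) < μ(1−μ).
Here μ(1−μ) = 0.41×0.59 = 0.2419, and 0.10 < 0.2419.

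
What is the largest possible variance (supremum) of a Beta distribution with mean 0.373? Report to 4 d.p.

For fixed mean μ the Beta variance is μ(1−μ)/(α+β+1), increasing as α+β decreases.
Its least upper bound (not attained) is μ(1−μ) = 0.373·0.627 = 0.2339.

0.2339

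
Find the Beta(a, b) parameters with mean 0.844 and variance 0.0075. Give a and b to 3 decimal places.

Write ν = a+b; then a = μν and Var = μ(1−μ)/(ν+1).
ν = μ(1−μ)/Var − 1 = 0.131664/0.0075 − 1 = 16.5552.
a = 0.844·16.5552 = 13.973, b = 0.156·16.5552 = 2.583.

a = 13.973, b = 2.583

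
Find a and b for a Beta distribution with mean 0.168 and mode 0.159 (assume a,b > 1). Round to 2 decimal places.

With s = a+b: μ = a/s and mode = (a−1)/(s−2). Eliminating a = μs,
μs − 1 = m(s−2) ⇒ s(μ−m) = 1−2m ⇒ s = 0.682/0.009 = 75.7778.
So a = μs = 12.73, b = (1−μ)s = 63.05.

a = 12.73, b = 63.05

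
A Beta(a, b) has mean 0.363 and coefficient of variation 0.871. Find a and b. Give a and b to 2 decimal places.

Var = (CV·μ)² = (0.871×0.363)² = 0.099965.
a+b = μ(1−μ)/Var − 1 = 0.231231/0.099965 − 1 = 1.3131.
Thus a = 0.363·1.3131 = 0.48 and b = 0.637·1.3131 = 0.84.

a = 0.48, b = 0.84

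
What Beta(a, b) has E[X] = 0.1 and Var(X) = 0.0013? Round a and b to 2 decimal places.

a = 6.82, b = 61.41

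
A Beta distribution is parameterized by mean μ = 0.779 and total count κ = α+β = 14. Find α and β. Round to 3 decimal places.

α = μκ = 0.779×14 = 10.906 and β = (1−μ)κ = 0.221×14 = 3.094.

α = 10.906, β = 3.094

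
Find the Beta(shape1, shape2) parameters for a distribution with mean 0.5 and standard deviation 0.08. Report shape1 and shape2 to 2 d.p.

First σ² = 0.0064. Setting shape1 = μn, shape2 = (1−μ)n with n = shape1+shape2,
μ(1−μ)/(n+1) = 0.0064 ⇒ n+1 = 0.25/0.0064 = 39.0625 ⇒ n = 38.0625.
Hence shape1 = 0.5×38.0625 = 19.03, shape2 = 0.5×38.0625 = 19.03.

shape1 = 19.03, shape2 = 19.03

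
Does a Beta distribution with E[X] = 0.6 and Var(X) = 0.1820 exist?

Yes

For any Beta, Var(X) < E[X]·(1−E[X]).
Here μ(1−μ) = 0.6×0.4 = 0.24, and 0.1820 < 0.24.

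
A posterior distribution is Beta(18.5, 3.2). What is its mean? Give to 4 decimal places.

0.8525

The Beta mean is α/(α+β) = 18.5/(18.5+3.2) = 0.8525.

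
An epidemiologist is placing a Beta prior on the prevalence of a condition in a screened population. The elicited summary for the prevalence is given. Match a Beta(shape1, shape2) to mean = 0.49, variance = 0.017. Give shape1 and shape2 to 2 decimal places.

By moment matching, shape1+shape2 = μ(1−μ)/σ² − 1 = (0.49·0.51)/0.017 − 1 = 14.7000 − 1 = 13.7000.
Since shape1/(shape1+shape2) = μ, shape1 = 0.49·13.7000 = 6.71 and shape2 = 0.51·13.7000 = 6.99.

shape1 = 6.71, shape2 = 6.99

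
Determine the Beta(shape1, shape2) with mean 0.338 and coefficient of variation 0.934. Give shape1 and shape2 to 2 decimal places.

shape1 = 0.42, shape2 = 0.82

σ = CV·μ = 0.934×0.338 = 0.31569, so σ² = 0.099661.
s+1 = μ(1−μ)/σ² = 0.223756/0.099661 = 2.2452, so s = shape1+shape2 = 1.2452.
shape1 = μs = 0.42, shape2 = (1−μ)s = 0.82.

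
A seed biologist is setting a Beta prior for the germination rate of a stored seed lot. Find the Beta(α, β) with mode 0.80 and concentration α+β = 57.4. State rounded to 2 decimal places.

α = 45.32, β = 12.08

Mode = (α−1)/(κ−2) with κ = α+β, so α−1 = 0.80·55.4 = 44.32.
α = 45.32; β = κ − α = 12.08.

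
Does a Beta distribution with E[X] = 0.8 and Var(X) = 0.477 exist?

No

A Beta with mean μ has variance μ(1−μ)/(α+β+1) < μ(1−μ).
Here μ(1−μ) = 0.8×0.2 = 0.16, and 0.477 ≥ 0.16.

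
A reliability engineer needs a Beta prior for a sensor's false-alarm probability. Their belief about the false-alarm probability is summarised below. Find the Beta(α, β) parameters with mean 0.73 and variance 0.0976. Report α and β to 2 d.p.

α = 0.74, β = 0.28

Write ν = α+β; then α = μν and Var = μ(1−μ)/(ν+1).
ν = μ(1−μ)/Var − 1 = 0.1971/0.0976 − 1 = 1.0195.
α = 0.73·1.0195 = 0.74, β = 0.27·1.0195 = 0.28.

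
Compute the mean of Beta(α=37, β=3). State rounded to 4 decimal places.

The Beta mean is α/(α+β) = 37/(37+3) = 0.9250.

0.9250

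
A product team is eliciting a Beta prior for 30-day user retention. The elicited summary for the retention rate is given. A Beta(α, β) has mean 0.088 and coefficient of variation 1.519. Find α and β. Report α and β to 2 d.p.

Var = (CV·μ)² = (1.519×0.088)² = 0.017868.
α+β = μ(1−μ)/Var − 1 = 0.080256/0.017868 − 1 = 3.4916.
Thus α = 0.088·3.4916 = 0.31 and β = 0.912·3.4916 = 3.18.

α = 0.31, β = 3.18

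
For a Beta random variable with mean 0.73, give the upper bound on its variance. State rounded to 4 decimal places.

Var = μ(1−μ)/(α+β+1), which approaches μ(1−μ) as α+β → 0.
So the supremum is μ(1−μ) = 0.73×0.27 = 0.1971.

0.1971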